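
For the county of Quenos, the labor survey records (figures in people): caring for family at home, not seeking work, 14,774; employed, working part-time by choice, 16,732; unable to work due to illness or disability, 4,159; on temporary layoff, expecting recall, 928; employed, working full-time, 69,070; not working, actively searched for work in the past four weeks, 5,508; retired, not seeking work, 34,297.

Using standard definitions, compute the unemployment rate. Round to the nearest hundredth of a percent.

Employed = 16,732 + 69,070 = 85,802.
Unemployed = 928 + 5,508 = 6,436 (jobless and actively searching, or on temporary layoff).
Labor force = 85,802 + 6,436 = 92,238.
Unemployment rate = 6,436 / 92,238 = 6.98%.

Unemployment rate ≈ 6.98%.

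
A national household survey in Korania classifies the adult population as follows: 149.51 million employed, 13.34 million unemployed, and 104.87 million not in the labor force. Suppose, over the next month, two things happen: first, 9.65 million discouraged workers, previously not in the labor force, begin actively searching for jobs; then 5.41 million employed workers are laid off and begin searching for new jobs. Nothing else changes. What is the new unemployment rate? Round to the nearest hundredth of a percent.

New unemployment rate ≈ 16.46%.

Initially, labor force = 149.51 + 13.34 = 162.85 million, so u = 13.34/162.85 = 8.19%.
After the first change, unemployed and labor force both rise by 9.65 → E = 149.51, U = 22.99, labor force = 172.50 million.
After the second change, employed falls and unemployed rises by 5.41; labor force unchanged → E = 144.10, U = 28.40, labor force = 172.50 million.
New unemployment rate = 28.40 / 172.50 = 16.46%.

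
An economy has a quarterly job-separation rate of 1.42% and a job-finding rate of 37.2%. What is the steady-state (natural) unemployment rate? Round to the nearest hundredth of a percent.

Steady-state unemployment rate ≈ 3.68%.

At steady state the flows balance: s·E = f·U, so U/(E+U) = s/(s+f).
u* = 1.42 / (1.42 + 37.2) = 1.42 / 38.62 = 3.68%.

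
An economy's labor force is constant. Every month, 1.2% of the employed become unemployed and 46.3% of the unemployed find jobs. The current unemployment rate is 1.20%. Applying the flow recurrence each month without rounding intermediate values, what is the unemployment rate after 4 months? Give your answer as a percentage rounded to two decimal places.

Unemployment rate after four months ≈ 2.43%.

With a fixed labor force, u_{t+1} = u_t + s·(1−u_t) − f·u_t = u_t·(1−s−f) + s.
Here 1−s−f = 0.525 and s = 0.012.
u_1 = 0.012000 × 0.525 + 0.012 = 0.018300.
u_2 = 0.018300 × 0.525 + 0.012 = 0.021608.
u_3 = 0.021608 × 0.525 + 0.012 = 0.023344.
u_4 = 0.023344 × 0.525 + 0.012 = 0.024256.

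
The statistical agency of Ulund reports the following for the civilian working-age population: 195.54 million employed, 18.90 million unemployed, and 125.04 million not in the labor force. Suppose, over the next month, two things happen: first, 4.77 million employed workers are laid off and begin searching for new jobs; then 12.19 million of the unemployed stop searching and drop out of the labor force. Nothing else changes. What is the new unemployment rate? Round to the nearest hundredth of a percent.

New unemployment rate ≈ 5.68%.

Initially, labor force = 195.54 + 18.90 = 214.44 million, so u = 18.90/214.44 = 8.81%.
After the first change, employed falls and unemployed rises by 4.77; labor force unchanged → E = 190.77, U = 23.67, labor force = 214.44 million.
After the second change, unemployed and labor force both fall by 12.19 → E = 190.77, U = 11.48, labor force = 202.25 million.
New unemployment rate = 11.48 / 202.25 = 5.68%.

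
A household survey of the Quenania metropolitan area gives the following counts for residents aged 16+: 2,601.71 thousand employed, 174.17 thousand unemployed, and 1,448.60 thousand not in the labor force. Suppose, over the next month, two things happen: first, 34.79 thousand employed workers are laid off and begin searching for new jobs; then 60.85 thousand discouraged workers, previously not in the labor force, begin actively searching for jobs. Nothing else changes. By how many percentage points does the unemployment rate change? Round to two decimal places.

The unemployment rate changes by +3.24 percentage points.

Initially, labor force = 2,601.71 + 174.17 = 2,775.88 thousand, so u = 174.17/2,775.88 = 6.27%.
After the first change, employed falls and unemployed rises by 34.79; labor force unchanged → E = 2,566.92, U = 208.96, labor force = 2,775.88 thousand.
After the second change, unemployed and labor force both rise by 60.85 → E = 2,566.92, U = 269.81, labor force = 2,836.73 thousand.
New unemployment rate = 269.81 / 2,836.73 = 9.51%.
Change = 9.51% − 6.27% = +3.24 percentage points.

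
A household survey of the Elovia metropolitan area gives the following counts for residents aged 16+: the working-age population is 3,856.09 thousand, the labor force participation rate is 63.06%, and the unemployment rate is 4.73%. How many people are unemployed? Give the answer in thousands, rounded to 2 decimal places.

Labor force = 0.6306 × 3,856.09 = 2,431.65 thousand.
Unemployed = 0.0473 × 2,431.65 ≈ 115.02 thousand.

About 115.02 thousand are unemployed.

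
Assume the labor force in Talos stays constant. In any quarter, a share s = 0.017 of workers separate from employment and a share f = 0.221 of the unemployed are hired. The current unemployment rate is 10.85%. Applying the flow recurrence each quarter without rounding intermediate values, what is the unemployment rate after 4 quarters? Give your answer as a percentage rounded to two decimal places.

With a fixed labor force, u_{t+1} = u_t + s·(1−u_t) − f·u_t = u_t·(1−s−f) + s.
Here 1−s−f = 0.762 and s = 0.017.
u_1 = 0.108500 × 0.762 + 0.017 = 0.099677.
u_2 = 0.099677 × 0.762 + 0.017 = 0.092954.
u_3 = 0.092954 × 0.762 + 0.017 = 0.087831.
u_4 = 0.087831 × 0.762 + 0.017 = 0.083927.

Unemployment rate after four quarters ≈ 8.39%.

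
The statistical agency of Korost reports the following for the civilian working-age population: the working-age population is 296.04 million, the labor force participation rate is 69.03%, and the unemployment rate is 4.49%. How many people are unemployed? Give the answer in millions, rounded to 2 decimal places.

About 9.18 million are unemployed.

Labor force = 0.6903 × 296.04 = 204.36 million.
Unemployed = 0.0449 × 204.36 ≈ 9.18 million.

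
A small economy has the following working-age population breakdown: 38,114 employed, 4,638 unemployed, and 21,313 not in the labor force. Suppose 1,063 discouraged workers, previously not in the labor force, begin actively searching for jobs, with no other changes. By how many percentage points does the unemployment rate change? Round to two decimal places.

The unemployment rate changes by +2.16 percentage points.

Initially, labor force = 38,114 + 4,638 = 42,752, so u = 4,638/42,752 = 10.85%.
After the change, unemployed and labor force both rise by 1,063 → E = 38,114, U = 5,701, labor force = 43,815.
New unemployment rate = 5,701 / 43,815 = 13.01%.
Change = 13.01% − 10.85% = +2.16 percentage points.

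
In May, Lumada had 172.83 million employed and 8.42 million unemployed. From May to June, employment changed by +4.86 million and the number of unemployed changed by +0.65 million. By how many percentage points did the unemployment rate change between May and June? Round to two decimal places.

May: labor force = 172.83 + 8.42 = 181.25; u = 8.42/181.25 = 4.65%.
June: labor force = 177.69 + 9.07 = 186.76; u = 9.07/186.76 = 4.86%.
Change = 4.86% − 4.65% = +0.21 pp.

The unemployment rate changed by +0.21 percentage points.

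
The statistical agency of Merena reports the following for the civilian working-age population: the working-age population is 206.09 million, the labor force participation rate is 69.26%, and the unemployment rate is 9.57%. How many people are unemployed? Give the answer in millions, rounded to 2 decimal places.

About 13.66 million are unemployed.

Labor force = 0.6926 × 206.09 = 142.74 million.
Unemployed = 0.0957 × 142.74 ≈ 13.66 million.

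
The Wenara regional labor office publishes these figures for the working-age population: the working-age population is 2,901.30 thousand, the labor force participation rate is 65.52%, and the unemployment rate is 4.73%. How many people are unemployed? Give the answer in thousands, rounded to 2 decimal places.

About 89.91 thousand are unemployed.

Labor force = 0.6552 × 2,901.30 = 1,900.93 thousand.
Unemployed = 0.0473 × 1,900.93 ≈ 89.91 thousand.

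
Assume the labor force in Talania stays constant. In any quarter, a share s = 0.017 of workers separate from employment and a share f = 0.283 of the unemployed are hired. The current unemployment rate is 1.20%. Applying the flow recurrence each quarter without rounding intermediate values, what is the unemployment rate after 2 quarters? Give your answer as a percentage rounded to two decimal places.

Unemployment rate after two quarters ≈ 3.48%.

With a fixed labor force, u_{t+1} = u_t + s·(1−u_t) − f·u_t = u_t·(1−s−f) + s.
Here 1−s−f = 0.700 and s = 0.017.
u_1 = 0.012000 × 0.700 + 0.017 = 0.025400.
u_2 = 0.025400 × 0.700 + 0.017 = 0.034780.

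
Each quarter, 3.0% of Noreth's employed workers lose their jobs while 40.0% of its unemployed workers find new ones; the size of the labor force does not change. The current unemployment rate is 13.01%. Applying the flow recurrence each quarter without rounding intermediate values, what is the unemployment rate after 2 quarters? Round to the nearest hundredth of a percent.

With a fixed labor force, u_{t+1} = u_t + s·(1−u_t) − f·u_t = u_t·(1−s−f) + s.
Here 1−s−f = 0.570 and s = 0.030.
u_1 = 0.130100 × 0.570 + 0.030 = 0.104157.
u_2 = 0.104157 × 0.570 + 0.030 = 0.089369.

Unemployment rate after two quarters ≈ 8.94%.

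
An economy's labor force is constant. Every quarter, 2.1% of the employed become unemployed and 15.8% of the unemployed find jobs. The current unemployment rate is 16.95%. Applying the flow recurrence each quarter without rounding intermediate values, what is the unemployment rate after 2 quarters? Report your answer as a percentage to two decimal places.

Unemployment rate after two quarters ≈ 15.25%.

With a fixed labor force, u_{t+1} = u_t + s·(1−u_t) − f·u_t = u_t·(1−s−f) + s.
Here 1−s−f = 0.821 and s = 0.021.
u_1 = 0.169500 × 0.821 + 0.021 = 0.160159.
u_2 = 0.160159 × 0.821 + 0.021 = 0.152491.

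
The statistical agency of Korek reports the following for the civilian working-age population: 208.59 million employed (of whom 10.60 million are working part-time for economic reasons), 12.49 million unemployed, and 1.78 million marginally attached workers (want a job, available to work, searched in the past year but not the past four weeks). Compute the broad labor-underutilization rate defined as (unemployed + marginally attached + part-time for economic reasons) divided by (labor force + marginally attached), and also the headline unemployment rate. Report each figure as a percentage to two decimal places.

Labor force = 208.59 + 12.49 = 221.08 million.
Numerator = 12.49 + 1.78 + 10.60 = 24.87 million.
Denominator = 221.08 + 1.78 = 222.86 million.
Broad rate = 24.87 / 222.86 = 11.16%.
Headline unemployment rate = 12.49 / 221.08 = 5.65%.

Broad underutilization rate ≈ 11.16%; headline unemployment rate ≈ 5.65%.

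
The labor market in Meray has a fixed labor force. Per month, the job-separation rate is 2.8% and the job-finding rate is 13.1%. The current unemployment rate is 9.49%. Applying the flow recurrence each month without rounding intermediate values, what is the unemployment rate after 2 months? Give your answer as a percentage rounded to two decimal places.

With a fixed labor force, u_{t+1} = u_t + s·(1−u_t) − f·u_t = u_t·(1−s−f) + s.
Here 1−s−f = 0.841 and s = 0.028.
u_1 = 0.094900 × 0.841 + 0.028 = 0.107811.
u_2 = 0.107811 × 0.841 + 0.028 = 0.118669.

Unemployment rate after two months ≈ 11.87%.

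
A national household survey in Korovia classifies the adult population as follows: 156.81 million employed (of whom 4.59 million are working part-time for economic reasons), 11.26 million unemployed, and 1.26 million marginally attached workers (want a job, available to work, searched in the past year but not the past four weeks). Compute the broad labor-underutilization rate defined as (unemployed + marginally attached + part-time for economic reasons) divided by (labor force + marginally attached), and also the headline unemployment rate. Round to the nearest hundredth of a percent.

Labor force = 156.81 + 11.26 = 168.07 million.
Numerator = 11.26 + 1.26 + 4.59 = 17.11 million.
Denominator = 168.07 + 1.26 = 169.33 million.
Broad rate = 17.11 / 169.33 = 10.10%.
Headline unemployment rate = 11.26 / 168.07 = 6.70%.

Broad underutilization rate ≈ 10.10%; headline unemployment rate ≈ 6.70%.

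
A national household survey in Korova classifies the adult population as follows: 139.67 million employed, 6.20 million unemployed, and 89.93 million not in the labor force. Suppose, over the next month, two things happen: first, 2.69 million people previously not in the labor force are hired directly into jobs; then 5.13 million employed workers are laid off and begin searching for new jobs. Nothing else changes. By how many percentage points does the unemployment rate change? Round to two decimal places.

The unemployment rate changes by +3.38 percentage points.

Initially, labor force = 139.67 + 6.20 = 145.87 million, so u = 6.20/145.87 = 4.25%.
After the first change, employed and labor force both rise by 2.69; unemployed unchanged → E = 142.36, U = 6.20, labor force = 148.56 million.
After the second change, employed falls and unemployed rises by 5.13; labor force unchanged → E = 137.23, U = 11.33, labor force = 148.56 million.
New unemployment rate = 11.33 / 148.56 = 7.63%.
Change = 7.63% − 4.25% = +3.38 percentage points.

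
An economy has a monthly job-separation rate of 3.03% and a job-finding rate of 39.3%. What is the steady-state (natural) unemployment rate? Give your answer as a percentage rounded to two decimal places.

Steady-state unemployment rate ≈ 7.16%.

At steady state the flows balance: s·E = f·U, so U/(E+U) = s/(s+f).
u* = 3.03 / (3.03 + 39.3) = 3.03 / 42.33 = 7.16%.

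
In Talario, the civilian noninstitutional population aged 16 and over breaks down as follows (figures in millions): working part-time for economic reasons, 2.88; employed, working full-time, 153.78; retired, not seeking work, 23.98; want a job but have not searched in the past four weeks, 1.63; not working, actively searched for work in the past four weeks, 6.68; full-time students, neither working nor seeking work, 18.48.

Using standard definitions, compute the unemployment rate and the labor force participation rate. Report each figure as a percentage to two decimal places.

Unemployment rate ≈ 4.09%; labor force participation rate ≈ 78.74%.

Employed = 2.88 + 153.78 = 156.66 million (anyone who worked, including part-time for economic reasons, counts as employed).
Unemployed = 6.68 million.
Labor force = 156.66 + 6.68 = 163.34 million.
Not in labor force = 23.98 + 1.63 + 18.48 = 44.09 million (those not working and not actively searching are outside the labor force — including those who want a job but have given up searching).
Civilian working-age population = 163.34 + 44.09 = 207.43 million.
Unemployment rate = 6.68 / 163.34 = 4.09%.
Labor force participation rate = 163.34 / 207.43 = 78.74%.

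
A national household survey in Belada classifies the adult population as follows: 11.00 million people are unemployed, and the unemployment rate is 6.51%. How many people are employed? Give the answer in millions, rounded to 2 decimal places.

About 157.97 million are employed.

Labor force = U / u = 11.00 / 0.0651 ≈ 168.97 million.
Employed = labor force − unemployed = 168.97 − 11.00 = 157.97 million.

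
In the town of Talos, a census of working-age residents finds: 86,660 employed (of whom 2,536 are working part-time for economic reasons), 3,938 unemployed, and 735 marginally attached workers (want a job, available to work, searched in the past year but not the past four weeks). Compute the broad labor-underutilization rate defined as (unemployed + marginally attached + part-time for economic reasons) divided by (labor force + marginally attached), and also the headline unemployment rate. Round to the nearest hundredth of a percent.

Labor force = 86,660 + 3,938 = 90,598.
Numerator = 3,938 + 735 + 2,536 = 7,209.
Denominator = 90,598 + 735 = 91,333.
Broad rate = 7,209 / 91,333 = 7.89%.
Headline unemployment rate = 3,938 / 90,598 = 4.35%.

Broad underutilization rate ≈ 7.89%; headline unemployment rate ≈ 4.35%.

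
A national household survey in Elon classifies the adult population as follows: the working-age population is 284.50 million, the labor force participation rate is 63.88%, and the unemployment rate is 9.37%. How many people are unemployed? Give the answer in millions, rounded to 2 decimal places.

About 17.03 million are unemployed.

Labor force = 0.6388 × 284.50 = 181.74 million.
Unemployed = 0.0937 × 181.74 ≈ 17.03 million.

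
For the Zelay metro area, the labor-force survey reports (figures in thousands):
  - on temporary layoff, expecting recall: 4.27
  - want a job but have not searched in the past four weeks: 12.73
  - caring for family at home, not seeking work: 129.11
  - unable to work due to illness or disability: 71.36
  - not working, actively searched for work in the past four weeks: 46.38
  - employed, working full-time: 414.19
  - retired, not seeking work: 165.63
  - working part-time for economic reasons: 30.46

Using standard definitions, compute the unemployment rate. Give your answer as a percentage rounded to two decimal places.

Unemployment rate ≈ 10.23%.

Employed = 414.19 + 30.46 = 444.65 thousand (anyone who worked, including part-time for economic reasons, counts as employed).
Unemployed = 4.27 + 46.38 = 50.65 thousand (jobless and actively searching, or on temporary layoff).
Labor force = 444.65 + 50.65 = 495.30 thousand.
Unemployment rate = 50.65 / 495.30 = 10.23%.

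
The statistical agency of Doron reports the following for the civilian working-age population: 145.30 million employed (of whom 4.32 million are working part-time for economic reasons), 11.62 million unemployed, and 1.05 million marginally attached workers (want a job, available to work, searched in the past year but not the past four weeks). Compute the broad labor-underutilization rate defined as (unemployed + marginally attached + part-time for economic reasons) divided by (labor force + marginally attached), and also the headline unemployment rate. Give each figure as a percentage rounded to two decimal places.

Broad underutilization rate ≈ 10.76%; headline unemployment rate ≈ 7.41%.

Labor force = 145.30 + 11.62 = 156.92 million.
Numerator = 11.62 + 1.05 + 4.32 = 16.99 million.
Denominator = 156.92 + 1.05 = 157.97 million.
Broad rate = 16.99 / 157.97 = 10.76%.
Headline unemployment rate = 11.62 / 156.92 = 7.41%.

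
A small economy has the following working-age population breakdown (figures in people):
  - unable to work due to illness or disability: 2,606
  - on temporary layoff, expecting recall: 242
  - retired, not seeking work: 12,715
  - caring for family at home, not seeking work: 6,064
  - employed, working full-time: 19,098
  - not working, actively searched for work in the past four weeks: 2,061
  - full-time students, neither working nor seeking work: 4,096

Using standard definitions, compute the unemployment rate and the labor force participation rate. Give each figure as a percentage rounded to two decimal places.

Employed = 19,098.
Unemployed = 242 + 2,061 = 2,303 (jobless and actively searching, or on temporary layoff).
Labor force = 19,098 + 2,303 = 21,401.
Not in labor force = 2,606 + 12,715 + 6,064 + 4,096 = 25,481 (those not working and not actively searching are outside the labor force).
Civilian working-age population = 21,401 + 25,481 = 46,882.
Unemployment rate = 2,303 / 21,401 = 10.76%.
Labor force participation rate = 21,401 / 46,882 = 45.65%.

Unemployment rate ≈ 10.76%; labor force participation rate ≈ 45.65%.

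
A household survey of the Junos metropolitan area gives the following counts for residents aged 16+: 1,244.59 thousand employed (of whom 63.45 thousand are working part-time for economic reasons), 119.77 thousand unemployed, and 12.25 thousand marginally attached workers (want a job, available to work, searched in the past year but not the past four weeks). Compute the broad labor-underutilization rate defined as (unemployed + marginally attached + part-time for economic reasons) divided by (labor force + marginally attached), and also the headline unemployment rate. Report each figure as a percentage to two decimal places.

Labor force = 1,244.59 + 119.77 = 1,364.36 thousand.
Numerator = 119.77 + 12.25 + 63.45 = 195.47 thousand.
Denominator = 1,364.36 + 12.25 = 1,376.61 thousand.
Broad rate = 195.47 / 1,376.61 = 14.20%.
Headline unemployment rate = 119.77 / 1,364.36 = 8.78%.

Broad underutilization rate ≈ 14.20%; headline unemployment rate ≈ 8.78%.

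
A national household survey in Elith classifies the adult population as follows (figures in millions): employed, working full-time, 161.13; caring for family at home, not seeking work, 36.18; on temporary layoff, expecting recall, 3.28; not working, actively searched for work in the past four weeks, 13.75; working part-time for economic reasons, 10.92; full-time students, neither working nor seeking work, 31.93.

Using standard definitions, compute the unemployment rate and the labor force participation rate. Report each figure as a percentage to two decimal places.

Unemployment rate ≈ 9.01%; labor force participation rate ≈ 73.52%.

Employed = 161.13 + 10.92 = 172.05 million (anyone who worked, including part-time for economic reasons, counts as employed).
Unemployed = 3.28 + 13.75 = 17.03 million (jobless and actively searching, or on temporary layoff).
Labor force = 172.05 + 17.03 = 189.08 million.
Not in labor force = 36.18 + 31.93 = 68.11 million (those not working and not actively searching are outside the labor force).
Civilian working-age population = 189.08 + 68.11 = 257.19 million.
Unemployment rate = 17.03 / 189.08 = 9.01%.
Labor force participation rate = 189.08 / 257.19 = 73.52%.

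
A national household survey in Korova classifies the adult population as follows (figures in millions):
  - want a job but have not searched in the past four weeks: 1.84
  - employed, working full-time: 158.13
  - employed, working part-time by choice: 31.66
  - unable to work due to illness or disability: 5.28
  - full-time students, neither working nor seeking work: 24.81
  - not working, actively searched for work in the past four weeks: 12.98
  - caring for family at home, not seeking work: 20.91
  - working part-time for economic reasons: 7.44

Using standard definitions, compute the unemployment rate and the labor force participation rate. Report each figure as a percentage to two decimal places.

Employed = 158.13 + 31.66 + 7.44 = 197.23 million (anyone who worked, including part-time for economic reasons, counts as employed).
Unemployed = 12.98 million.
Labor force = 197.23 + 12.98 = 210.21 million.
Not in labor force = 1.84 + 5.28 + 24.81 + 20.91 = 52.84 million (those not working and not actively searching are outside the labor force — including those who want a job but have given up searching).
Civilian working-age population = 210.21 + 52.84 = 263.05 million.
Unemployment rate = 12.98 / 210.21 = 6.17%.
Labor force participation rate = 210.21 / 263.05 = 79.91%.

Unemployment rate ≈ 6.17%; labor force participation rate ≈ 79.91%.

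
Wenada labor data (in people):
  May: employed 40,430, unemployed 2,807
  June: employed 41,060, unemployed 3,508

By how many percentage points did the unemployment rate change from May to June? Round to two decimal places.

The unemployment rate changed by +1.38 percentage points.

May: labor force = 40,430 + 2,807 = 43,237; u = 2,807/43,237 = 6.49%.
June: labor force = 41,060 + 3,508 = 44,568; u = 3,508/44,568 = 7.87%.
Change = 7.87% − 6.49% = +1.38 pp.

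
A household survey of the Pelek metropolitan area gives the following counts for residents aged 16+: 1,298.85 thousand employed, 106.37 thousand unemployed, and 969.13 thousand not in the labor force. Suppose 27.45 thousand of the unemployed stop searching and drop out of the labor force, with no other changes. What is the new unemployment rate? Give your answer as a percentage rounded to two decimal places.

Initially, labor force = 1,298.85 + 106.37 = 1,405.22 thousand, so u = 106.37/1,405.22 = 7.57%.
After the change, unemployed and labor force both fall by 27.45 → E = 1,298.85, U = 78.92, labor force = 1,377.77 thousand.
New unemployment rate = 78.92 / 1,377.77 = 5.73%.

New unemployment rate ≈ 5.73%.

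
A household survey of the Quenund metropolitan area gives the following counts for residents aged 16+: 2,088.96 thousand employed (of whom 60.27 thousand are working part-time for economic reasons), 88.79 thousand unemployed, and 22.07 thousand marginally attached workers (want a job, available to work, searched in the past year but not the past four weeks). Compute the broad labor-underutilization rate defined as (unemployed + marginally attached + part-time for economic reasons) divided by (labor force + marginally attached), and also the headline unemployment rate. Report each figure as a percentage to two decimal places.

Labor force = 2,088.96 + 88.79 = 2,177.75 thousand.
Numerator = 88.79 + 22.07 + 60.27 = 171.13 thousand.
Denominator = 2,177.75 + 22.07 = 2,199.82 thousand.
Broad rate = 171.13 / 2,199.82 = 7.78%.
Headline unemployment rate = 88.79 / 2,177.75 = 4.08%.

Broad underutilization rate ≈ 7.78%; headline unemployment rate ≈ 4.08%.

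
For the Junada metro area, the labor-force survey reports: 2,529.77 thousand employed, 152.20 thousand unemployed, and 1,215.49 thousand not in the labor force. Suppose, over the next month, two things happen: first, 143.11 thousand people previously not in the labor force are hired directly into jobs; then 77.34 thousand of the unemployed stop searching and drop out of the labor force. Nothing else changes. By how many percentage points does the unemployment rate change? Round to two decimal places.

Initially, labor force = 2,529.77 + 152.20 = 2,681.97 thousand, so u = 152.20/2,681.97 = 5.67%.
After the first change, employed and labor force both rise by 143.11; unemployed unchanged → E = 2,672.88, U = 152.20, labor force = 2,825.08 thousand.
After the second change, unemployed and labor force both fall by 77.34 → E = 2,672.88, U = 74.86, labor force = 2,747.74 thousand.
New unemployment rate = 74.86 / 2,747.74 = 2.72%.
Change = 2.72% − 5.67% = −2.95 percentage points.

The unemployment rate changes by −2.95 percentage points.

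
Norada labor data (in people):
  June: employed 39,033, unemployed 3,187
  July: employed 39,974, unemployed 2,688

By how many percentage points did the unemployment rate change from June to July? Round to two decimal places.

The unemployment rate changed by −1.25 percentage points.

June: labor force = 39,033 + 3,187 = 42,220; u = 3,187/42,220 = 7.55%.
July: labor force = 39,974 + 2,688 = 42,662; u = 2,688/42,662 = 6.30%.
Change = 6.30% − 7.55% = −1.25 pp.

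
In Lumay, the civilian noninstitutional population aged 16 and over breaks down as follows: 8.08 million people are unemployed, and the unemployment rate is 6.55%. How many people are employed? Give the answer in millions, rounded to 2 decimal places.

Labor force = U / u = 8.08 / 0.0655 ≈ 123.36 million.
Employed = labor force − unemployed = 123.36 − 8.08 = 115.28 million.

About 115.28 million are employed.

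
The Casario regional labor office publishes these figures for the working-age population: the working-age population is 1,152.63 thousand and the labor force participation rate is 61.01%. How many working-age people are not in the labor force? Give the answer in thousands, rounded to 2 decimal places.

Share not in the labor force = 1 − 0.6101 = 0.3899.
Not in labor force = 0.3899 × 1,152.63 ≈ 449.41 thousand.

About 449.41 thousand are not in the labor force.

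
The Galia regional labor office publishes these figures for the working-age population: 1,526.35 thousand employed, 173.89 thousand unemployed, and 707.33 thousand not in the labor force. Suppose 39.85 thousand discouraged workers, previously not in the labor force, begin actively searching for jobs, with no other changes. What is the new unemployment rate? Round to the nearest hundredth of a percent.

Initially, labor force = 1,526.35 + 173.89 = 1,700.24 thousand, so u = 173.89/1,700.24 = 10.23%.
After the change, unemployed and labor force both rise by 39.85 → E = 1,526.35, U = 213.74, labor force = 1,740.09 thousand.
New unemployment rate = 213.74 / 1,740.09 = 12.28%.

New unemployment rate ≈ 12.28%.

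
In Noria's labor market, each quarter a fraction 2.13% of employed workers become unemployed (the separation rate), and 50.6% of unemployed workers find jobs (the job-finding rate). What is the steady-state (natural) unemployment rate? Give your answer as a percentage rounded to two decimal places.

At steady state the flows balance: s·E = f·U, so U/(E+U) = s/(s+f).
u* = 2.13 / (2.13 + 50.6) = 2.13 / 52.73 = 4.04%.

Steady-state unemployment rate ≈ 4.04%.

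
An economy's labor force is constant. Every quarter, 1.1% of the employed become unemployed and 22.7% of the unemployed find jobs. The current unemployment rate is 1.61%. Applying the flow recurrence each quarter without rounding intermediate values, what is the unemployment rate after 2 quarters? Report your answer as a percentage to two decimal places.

With a fixed labor force, u_{t+1} = u_t + s·(1−u_t) − f·u_t = u_t·(1−s−f) + s.
Here 1−s−f = 0.762 and s = 0.011.
u_1 = 0.016100 × 0.762 + 0.011 = 0.023268.
u_2 = 0.023268 × 0.762 + 0.011 = 0.028730.

Unemployment rate after two quarters ≈ 2.87%.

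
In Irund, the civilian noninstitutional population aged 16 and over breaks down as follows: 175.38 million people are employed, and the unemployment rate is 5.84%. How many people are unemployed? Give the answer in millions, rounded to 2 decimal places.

About 10.88 million are unemployed.

Let U be the number unemployed. The labor force is E + U, and U/(E+U) = 0.0584.
So U = 0.0584 × 175.38 / (1 − 0.0584) = 10.2422 / 0.9416 ≈ 10.88 million.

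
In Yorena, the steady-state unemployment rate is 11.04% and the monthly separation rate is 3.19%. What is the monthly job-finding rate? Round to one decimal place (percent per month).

Job-finding rate ≈ 25.7% per month.

From u* = s/(s+f): f = s·(1−u)/u.
f = 3.19 × (1 − 0.1104) / 0.1104 = 2.8378 / 0.1104 ≈ 25.7% per month.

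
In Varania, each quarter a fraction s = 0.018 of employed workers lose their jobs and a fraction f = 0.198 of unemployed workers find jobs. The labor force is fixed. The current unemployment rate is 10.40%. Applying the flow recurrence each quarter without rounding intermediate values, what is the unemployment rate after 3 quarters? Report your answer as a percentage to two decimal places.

With a fixed labor force, u_{t+1} = u_t + s·(1−u_t) − f·u_t = u_t·(1−s−f) + s.
Here 1−s−f = 0.784 and s = 0.018.
u_1 = 0.104000 × 0.784 + 0.018 = 0.099536.
u_2 = 0.099536 × 0.784 + 0.018 = 0.096036.
u_3 = 0.096036 × 0.784 + 0.018 = 0.093292.

Unemployment rate after three quarters ≈ 9.33%.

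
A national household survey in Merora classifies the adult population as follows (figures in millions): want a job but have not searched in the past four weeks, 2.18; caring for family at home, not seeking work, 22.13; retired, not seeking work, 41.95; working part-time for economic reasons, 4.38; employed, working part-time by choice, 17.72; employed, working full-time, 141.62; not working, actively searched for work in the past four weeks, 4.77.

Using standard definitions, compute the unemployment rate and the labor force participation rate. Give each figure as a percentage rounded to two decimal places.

Employed = 4.38 + 17.72 + 141.62 = 163.72 million (anyone who worked, including part-time for economic reasons, counts as employed).
Unemployed = 4.77 million.
Labor force = 163.72 + 4.77 = 168.49 million.
Not in labor force = 2.18 + 22.13 + 41.95 = 66.26 million (those not working and not actively searching are outside the labor force — including those who want a job but have given up searching).
Civilian working-age population = 168.49 + 66.26 = 234.75 million.
Unemployment rate = 4.77 / 168.49 = 2.83%.
Labor force participation rate = 168.49 / 234.75 = 71.77%.

Unemployment rate ≈ 2.83%; labor force participation rate ≈ 71.77%.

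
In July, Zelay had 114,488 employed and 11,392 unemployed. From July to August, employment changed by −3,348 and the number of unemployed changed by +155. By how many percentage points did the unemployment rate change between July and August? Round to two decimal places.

July: labor force = 114,488 + 11,392 = 125,880; u = 11,392/125,880 = 9.05%.
August: labor force = 111,140 + 11,547 = 122,687; u = 11,547/122,687 = 9.41%.
Change = 9.41% − 9.05% = +0.36 pp.

The unemployment rate changed by +0.36 percentage points.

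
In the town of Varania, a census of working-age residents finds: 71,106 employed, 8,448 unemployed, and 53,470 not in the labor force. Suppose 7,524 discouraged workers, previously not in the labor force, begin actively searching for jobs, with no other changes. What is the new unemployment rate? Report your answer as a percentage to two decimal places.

New unemployment rate ≈ 18.34%.

Initially, labor force = 71,106 + 8,448 = 79,554, so u = 8,448/79,554 = 10.62%.
After the change, unemployed and labor force both rise by 7,524 → E = 71,106, U = 15,972, labor force = 87,078.
New unemployment rate = 15,972 / 87,078 = 18.34%.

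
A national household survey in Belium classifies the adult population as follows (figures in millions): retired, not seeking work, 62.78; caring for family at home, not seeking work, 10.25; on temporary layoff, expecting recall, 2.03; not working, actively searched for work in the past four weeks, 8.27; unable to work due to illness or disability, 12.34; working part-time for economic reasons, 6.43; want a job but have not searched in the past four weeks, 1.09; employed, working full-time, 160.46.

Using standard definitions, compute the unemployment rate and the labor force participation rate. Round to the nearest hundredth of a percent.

Unemployment rate ≈ 5.81%; labor force participation rate ≈ 67.21%.

Employed = 6.43 + 160.46 = 166.89 million (anyone who worked, including part-time for economic reasons, counts as employed).
Unemployed = 2.03 + 8.27 = 10.30 million (jobless and actively searching, or on temporary layoff).
Labor force = 166.89 + 10.30 = 177.19 million.
Not in labor force = 62.78 + 10.25 + 12.34 + 1.09 = 86.46 million (those not working and not actively searching are outside the labor force — including those who want a job but have given up searching).
Civilian working-age population = 177.19 + 86.46 = 263.65 million.
Unemployment rate = 10.30 / 177.19 = 5.81%.
Labor force participation rate = 177.19 / 263.65 = 67.21%.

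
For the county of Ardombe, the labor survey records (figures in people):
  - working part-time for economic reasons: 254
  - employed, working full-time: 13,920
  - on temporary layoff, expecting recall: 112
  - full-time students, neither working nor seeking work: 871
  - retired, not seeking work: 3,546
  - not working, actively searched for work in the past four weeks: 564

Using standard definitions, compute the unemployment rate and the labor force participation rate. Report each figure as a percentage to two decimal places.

Unemployment rate ≈ 4.55%; labor force participation rate ≈ 77.07%.

Employed = 254 + 13,920 = 14,174 (anyone who worked, including part-time for economic reasons, counts as employed).
Unemployed = 112 + 564 = 676 (jobless and actively searching, or on temporary layoff).
Labor force = 14,174 + 676 = 14,850.
Not in labor force = 871 + 3,546 = 4,417 (those not working and not actively searching are outside the labor force).
Civilian working-age population = 14,850 + 4,417 = 19,267.
Unemployment rate = 676 / 14,850 = 4.55%.
Labor force participation rate = 14,850 / 19,267 = 77.07%.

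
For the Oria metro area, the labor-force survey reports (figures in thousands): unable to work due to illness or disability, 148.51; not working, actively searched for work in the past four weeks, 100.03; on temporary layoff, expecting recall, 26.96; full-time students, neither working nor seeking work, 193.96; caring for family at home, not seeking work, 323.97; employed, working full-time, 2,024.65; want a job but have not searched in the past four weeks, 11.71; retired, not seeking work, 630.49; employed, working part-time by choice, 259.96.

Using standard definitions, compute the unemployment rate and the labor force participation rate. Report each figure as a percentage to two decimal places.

Employed = 2,024.65 + 259.96 = 2,284.61 thousand.
Unemployed = 100.03 + 26.96 = 126.99 thousand (jobless and actively searching, or on temporary layoff).
Labor force = 2,284.61 + 126.99 = 2,411.60 thousand.
Not in labor force = 148.51 + 193.96 + 323.97 + 11.71 + 630.49 = 1,308.64 thousand (those not working and not actively searching are outside the labor force — including those who want a job but have given up searching).
Civilian working-age population = 2,411.60 + 1,308.64 = 3,720.24 thousand.
Unemployment rate = 126.99 / 2,411.60 = 5.27%.
Labor force participation rate = 2,411.60 / 3,720.24 = 64.82%.

Unemployment rate ≈ 5.27%; labor force participation rate ≈ 64.82%.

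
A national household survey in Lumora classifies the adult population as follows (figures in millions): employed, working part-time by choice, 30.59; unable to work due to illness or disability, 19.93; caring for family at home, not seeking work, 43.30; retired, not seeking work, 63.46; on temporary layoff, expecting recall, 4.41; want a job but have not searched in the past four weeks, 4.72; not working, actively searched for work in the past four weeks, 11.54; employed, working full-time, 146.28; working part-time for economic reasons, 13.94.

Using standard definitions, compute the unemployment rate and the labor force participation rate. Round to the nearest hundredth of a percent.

Employed = 30.59 + 146.28 + 13.94 = 190.81 million (anyone who worked, including part-time for economic reasons, counts as employed).
Unemployed = 4.41 + 11.54 = 15.95 million (jobless and actively searching, or on temporary layoff).
Labor force = 190.81 + 15.95 = 206.76 million.
Not in labor force = 19.93 + 43.30 + 63.46 + 4.72 = 131.41 million (those not working and not actively searching are outside the labor force — including those who want a job but have given up searching).
Civilian working-age population = 206.76 + 131.41 = 338.17 million.
Unemployment rate = 15.95 / 206.76 = 7.71%.
Labor force participation rate = 206.76 / 338.17 = 61.14%.

Unemployment rate ≈ 7.71%; labor force participation rate ≈ 61.14%.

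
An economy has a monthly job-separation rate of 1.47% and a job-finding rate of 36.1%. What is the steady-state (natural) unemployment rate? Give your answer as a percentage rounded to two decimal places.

Steady-state unemployment rate ≈ 3.91%.

At steady state the flows balance: s·E = f·U, so U/(E+U) = s/(s+f).
u* = 1.47 / (1.47 + 36.1) = 1.47 / 37.57 = 3.91%.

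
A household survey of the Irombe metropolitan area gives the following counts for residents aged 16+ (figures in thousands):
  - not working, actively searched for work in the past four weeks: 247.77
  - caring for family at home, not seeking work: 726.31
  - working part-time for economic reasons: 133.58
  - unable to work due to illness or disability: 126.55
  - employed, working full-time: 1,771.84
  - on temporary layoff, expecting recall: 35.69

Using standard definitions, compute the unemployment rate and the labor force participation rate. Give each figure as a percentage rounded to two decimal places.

Employed = 133.58 + 1,771.84 = 1,905.42 thousand (anyone who worked, including part-time for economic reasons, counts as employed).
Unemployed = 247.77 + 35.69 = 283.46 thousand (jobless and actively searching, or on temporary layoff).
Labor force = 1,905.42 + 283.46 = 2,188.88 thousand.
Not in labor force = 726.31 + 126.55 = 852.86 thousand (those not working and not actively searching are outside the labor force).
Civilian working-age population = 2,188.88 + 852.86 = 3,041.74 thousand.
Unemployment rate = 283.46 / 2,188.88 = 12.95%.
Labor force participation rate = 2,188.88 / 3,041.74 = 71.96%.

Unemployment rate ≈ 12.95%; labor force participation rate ≈ 71.96%.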